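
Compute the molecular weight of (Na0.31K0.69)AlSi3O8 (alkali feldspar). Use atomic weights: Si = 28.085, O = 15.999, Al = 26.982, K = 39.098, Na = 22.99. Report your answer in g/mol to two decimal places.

M = 0.31*22.99 + 0.69*39.098 + 1*26.982 + 3*28.085 + 8*15.999

273.33 g/mol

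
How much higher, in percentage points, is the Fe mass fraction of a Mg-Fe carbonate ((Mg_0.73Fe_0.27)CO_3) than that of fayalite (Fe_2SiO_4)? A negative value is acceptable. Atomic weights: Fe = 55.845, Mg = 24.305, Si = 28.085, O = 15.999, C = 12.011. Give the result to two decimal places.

-38.57 percentage points

First mineral: 15.078 g Fe in 92.829 g formula = 16.24 wt% Fe.
Second mineral: 111.690 g Fe in 203.771 g formula = 54.81 wt% Fe.
16.24% − 54.81% gives a difference of -38.57 percentage points.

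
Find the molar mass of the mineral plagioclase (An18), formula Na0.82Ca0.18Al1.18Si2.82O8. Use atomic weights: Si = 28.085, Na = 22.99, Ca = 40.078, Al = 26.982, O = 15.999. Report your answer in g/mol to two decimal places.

Na: 0.82 × 22.99 = 18.8518
Ca: 0.18 × 40.078 = 7.2140
Al: 1.18 × 26.982 = 31.8388
Si: 2.82 × 28.085 = 79.1997
O: 8 × 15.999 = 127.9920
Summing the contributions gives the formula mass.

265.10 g/mol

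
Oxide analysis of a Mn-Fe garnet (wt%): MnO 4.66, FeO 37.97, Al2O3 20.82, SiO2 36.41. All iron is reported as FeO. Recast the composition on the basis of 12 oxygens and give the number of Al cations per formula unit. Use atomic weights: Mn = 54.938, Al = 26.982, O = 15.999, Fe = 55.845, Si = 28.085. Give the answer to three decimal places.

4.66 wt% MnO ÷ 70.937 g/mol = 0.06569 mol, giving 0.06569 Mn and 0.06569 O.
37.97 wt% FeO ÷ 71.844 g/mol = 0.52851 mol, giving 0.52851 Fe and 0.52851 O.
20.82 wt% Al2O3 ÷ 101.961 g/mol = 0.20420 mol, giving 0.40840 Al and 0.61260 O.
36.41 wt% SiO2 ÷ 60.083 g/mol = 0.60600 mol, giving 0.60600 Si and 1.21200 O.
Oxygen sums to 2.41880; scaling by 12/2.41880 = 4.96114 puts the formula on 12 O.
Al: 0.40840 × 4.96114 = 2.026 atoms per formula unit.

2.026 Al apfu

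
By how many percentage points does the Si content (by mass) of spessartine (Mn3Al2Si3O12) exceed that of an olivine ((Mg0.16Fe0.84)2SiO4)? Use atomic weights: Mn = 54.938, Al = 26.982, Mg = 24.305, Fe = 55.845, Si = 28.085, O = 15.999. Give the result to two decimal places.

Si in Mn3Al2Si3O12: molar mass 495.021 g/mol; 3×28.085 = 84.255 g → 17.02 wt%.
Si in (Mg0.16Fe0.84)2SiO4: molar mass 193.678 g/mol; 1×28.085 = 28.085 g → 14.50 wt%.
Difference = 17.02 − 14.50 = 2.52 percentage points.

2.52 percentage points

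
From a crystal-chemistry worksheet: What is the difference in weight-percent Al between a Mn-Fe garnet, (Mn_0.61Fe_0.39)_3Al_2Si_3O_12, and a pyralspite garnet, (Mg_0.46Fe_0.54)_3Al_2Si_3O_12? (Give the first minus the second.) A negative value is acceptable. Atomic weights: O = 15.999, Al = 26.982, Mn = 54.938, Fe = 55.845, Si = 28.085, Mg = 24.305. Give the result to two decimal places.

M((Mn_0.61Fe_0.39)_3Al_2Si_3O_12) = 496.082 g/mol, so wt% Al = 53.964/496.082 × 100 = 10.88%.
M((Mg_0.46Fe_0.54)_3Al_2Si_3O_12) = 454.217 g/mol, so wt% Al = 53.964/454.217 × 100 = 11.88%.
10.88 − 11.88 = -1.00 pp.

-1.00 percentage points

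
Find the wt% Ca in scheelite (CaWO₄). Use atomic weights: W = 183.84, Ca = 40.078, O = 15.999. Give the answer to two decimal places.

13.92 weight percent

M(CaWO₄) = 287.914 g/mol.
Ca contributes 1 × 40.078 = 40.078 g per mole.
40.078/287.914 = 0.1392 → 13.92%.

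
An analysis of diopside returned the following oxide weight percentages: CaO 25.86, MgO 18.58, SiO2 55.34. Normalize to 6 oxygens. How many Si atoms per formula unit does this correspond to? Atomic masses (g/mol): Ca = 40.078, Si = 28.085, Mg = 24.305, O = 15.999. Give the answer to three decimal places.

1.999 Si apfu

25.86 wt% CaO ÷ 56.077 g/mol = 0.46115 mol, giving 0.46115 Ca and 0.46115 O.
18.58 wt% MgO ÷ 40.304 g/mol = 0.46100 mol, giving 0.46100 Mg and 0.46100 O.
55.34 wt% SiO2 ÷ 60.083 g/mol = 0.92106 mol, giving 0.92106 Si and 1.84212 O.
Oxygen sums to 2.76427; scaling by 6/2.76427 = 2.17055 puts the formula on 6 O.
Si: 0.92106 × 2.17055 = 1.999 atoms per formula unit.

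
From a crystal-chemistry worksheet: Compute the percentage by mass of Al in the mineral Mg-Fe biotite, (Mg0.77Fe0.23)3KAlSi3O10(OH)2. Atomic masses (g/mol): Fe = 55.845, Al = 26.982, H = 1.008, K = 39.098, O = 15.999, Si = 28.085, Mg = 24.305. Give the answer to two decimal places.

6.15 weight percent

Molar mass of (Mg0.77Fe0.23)3KAlSi3O10(OH)2: 2.31×24.305 + 0.69×55.845 + 1×39.098 + 1×26.982 + 3×28.085 + 12×15.999 + 2×1.008 = 439.017 g/mol.
Mass of Al per formula unit: 1 × 26.982 = 26.982 g.
Weight fraction Al = 26.982 / 439.017 = 0.0615.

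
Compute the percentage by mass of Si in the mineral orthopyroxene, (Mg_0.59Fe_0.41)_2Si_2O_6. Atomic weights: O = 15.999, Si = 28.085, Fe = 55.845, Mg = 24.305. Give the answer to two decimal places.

Formula mass = 1.18·24.305 + 0.82·55.845 + 2·28.085 + 6·15.999 = 226.637 g/mol, of which 56.170 g is Si.
So Si makes up 56.170/226.637 = 0.2478 of the mass, i.e. 24.78%.

24.78 weight percent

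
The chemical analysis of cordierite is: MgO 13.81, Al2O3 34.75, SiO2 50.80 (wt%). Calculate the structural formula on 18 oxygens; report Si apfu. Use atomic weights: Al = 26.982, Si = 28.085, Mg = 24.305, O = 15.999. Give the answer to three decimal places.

4.980 Si apfu

13.81 wt% MgO ÷ 40.304 g/mol = 0.34265 mol, giving 0.34265 Mg and 0.34265 O.
34.75 wt% Al2O3 ÷ 101.961 g/mol = 0.34082 mol, giving 0.68164 Al and 1.02246 O.
50.80 wt% SiO2 ÷ 60.083 g/mol = 0.84550 mol, giving 0.84550 Si and 1.69100 O.
Oxygen sums to 3.05611; scaling by 18/3.05611 = 5.88984 puts the formula on 18 O.
Si: 0.84550 × 5.88984 = 4.980 atoms per formula unit.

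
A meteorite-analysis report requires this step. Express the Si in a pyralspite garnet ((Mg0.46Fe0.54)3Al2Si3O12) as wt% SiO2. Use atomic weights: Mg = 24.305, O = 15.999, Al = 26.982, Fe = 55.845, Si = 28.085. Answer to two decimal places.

39.68 wt%

Molar mass of (Mg0.46Fe0.54)3Al2Si3O12 = 1.38×24.305 + 1.62×55.845 + 2×26.982 + 3×28.085 + 12×15.999 = 454.217 g/mol.
Each formula unit contains 3 Si, equivalent to 3/1 = 3.0000 mol SiO2.
M(SiO2) = 1×28.085 + 2×15.999 = 60.083 g/mol.
Mass of SiO2 per formula unit = 3.0000 × 60.083 = 180.249 g.
SiO2 wt% = 180.249 / 454.217 × 100 = 39.68%.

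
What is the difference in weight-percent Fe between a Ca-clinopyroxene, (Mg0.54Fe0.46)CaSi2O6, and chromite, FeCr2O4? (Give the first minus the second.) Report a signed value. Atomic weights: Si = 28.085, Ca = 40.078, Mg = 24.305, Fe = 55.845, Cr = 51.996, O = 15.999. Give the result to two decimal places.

-13.83 percentage points

M((Mg0.54Fe0.46)CaSi2O6) = 231.055 g/mol, so wt% Fe = 25.689/231.055 × 100 = 11.12%.
M(FeCr2O4) = 223.833 g/mol, so wt% Fe = 55.845/223.833 × 100 = 24.95%.
11.12 − 24.95 = -13.83 pp.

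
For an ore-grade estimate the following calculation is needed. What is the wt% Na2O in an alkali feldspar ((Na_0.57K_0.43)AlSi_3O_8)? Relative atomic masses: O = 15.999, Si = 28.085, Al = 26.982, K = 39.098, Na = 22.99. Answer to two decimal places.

6.56 wt%

Formula mass = 269.145 g/mol.
0.57 Na → 0.2850 mol Na2O per formula unit; M(Na2O) = 61.979, so Na2O mass = 17.664 g.
17.664/269.145 × 100 = 6.56 wt%.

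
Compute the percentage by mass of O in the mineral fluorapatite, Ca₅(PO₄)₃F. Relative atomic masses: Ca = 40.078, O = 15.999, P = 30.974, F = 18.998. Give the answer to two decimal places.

38.07 mass %

Formula mass = 5·40.078 + 3·30.974 + 12·15.999 + 1·18.998 = 504.298 g/mol, of which 191.988 g is O.
So O makes up 191.988/504.298 = 0.3807 of the mass, i.e. 38.07%.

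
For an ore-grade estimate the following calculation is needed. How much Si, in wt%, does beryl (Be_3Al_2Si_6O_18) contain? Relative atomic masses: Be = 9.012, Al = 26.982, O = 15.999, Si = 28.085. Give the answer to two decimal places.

31.35 wt%

Formula mass = 3×9.012 + 2×26.982 + 6×28.085 + 18×15.999 = 537.492 g/mol, of which 168.510 g is Si.
So Si makes up 168.510/537.492 = 0.3135 of the mass, i.e. 31.35%.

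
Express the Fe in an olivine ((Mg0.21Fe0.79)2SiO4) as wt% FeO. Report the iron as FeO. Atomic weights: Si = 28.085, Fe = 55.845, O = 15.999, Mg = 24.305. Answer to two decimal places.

Formula mass = 190.524 g/mol.
1.58 Fe → 1.5800 mol FeO per formula unit; M(FeO) = 71.844, so FeO mass = 113.514 g.
113.514/190.524 × 100 = 59.58 wt%.

59.58 wt%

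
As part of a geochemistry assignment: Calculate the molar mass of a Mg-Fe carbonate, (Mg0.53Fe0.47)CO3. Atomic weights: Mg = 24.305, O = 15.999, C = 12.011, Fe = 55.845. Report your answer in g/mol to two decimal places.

99.14 g/mol

The formula mass is the sum 0.53(24.305) + 0.47(55.845) + 1(12.011) + 3(15.999).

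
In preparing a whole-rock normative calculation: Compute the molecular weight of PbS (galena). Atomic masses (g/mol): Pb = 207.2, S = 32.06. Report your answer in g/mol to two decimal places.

The formula mass is the sum 1×207.2 + 1×32.06.

239.26 g/mol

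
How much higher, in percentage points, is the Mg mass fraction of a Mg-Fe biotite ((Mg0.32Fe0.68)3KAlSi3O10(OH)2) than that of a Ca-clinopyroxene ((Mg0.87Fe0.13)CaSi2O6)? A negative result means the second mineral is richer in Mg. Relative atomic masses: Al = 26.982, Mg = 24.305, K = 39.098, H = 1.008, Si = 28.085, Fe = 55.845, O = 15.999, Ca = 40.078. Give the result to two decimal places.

-4.74 percentage points

M((Mg0.32Fe0.68)3KAlSi3O10(OH)2) = 481.596 g/mol, so wt% Mg = 23.333/481.596 × 100 = 4.84%.
M((Mg0.87Fe0.13)CaSi2O6) = 220.647 g/mol, so wt% Mg = 21.145/220.647 × 100 = 9.58%.
4.84 − 9.58 = -4.74 pp.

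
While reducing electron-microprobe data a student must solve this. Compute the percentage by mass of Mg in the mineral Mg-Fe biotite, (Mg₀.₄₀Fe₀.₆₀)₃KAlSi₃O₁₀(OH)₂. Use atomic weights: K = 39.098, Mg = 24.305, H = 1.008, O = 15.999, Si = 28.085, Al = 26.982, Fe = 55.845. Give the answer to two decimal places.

Formula mass = 1.20*24.305 + 1.80*55.845 + 1*39.098 + 1*26.982 + 3*28.085 + 12*15.999 + 2*1.008 = 474.026 g/mol, of which 29.166 g is Mg.
So Mg makes up 29.166/474.026 = 0.0615 of the mass, i.e. 6.15%.

6.15 mass %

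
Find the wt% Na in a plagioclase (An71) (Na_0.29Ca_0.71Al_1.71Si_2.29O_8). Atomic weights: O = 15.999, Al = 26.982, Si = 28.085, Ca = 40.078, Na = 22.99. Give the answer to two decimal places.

Formula mass = 0.29×22.99 + 0.71×40.078 + 1.71×26.982 + 2.29×28.085 + 8×15.999 = 273.568 g/mol, of which 6.667 g is Na.
So Na makes up 6.667/273.568 = 0.0244 of the mass, i.e. 2.44%.

2.44 wt%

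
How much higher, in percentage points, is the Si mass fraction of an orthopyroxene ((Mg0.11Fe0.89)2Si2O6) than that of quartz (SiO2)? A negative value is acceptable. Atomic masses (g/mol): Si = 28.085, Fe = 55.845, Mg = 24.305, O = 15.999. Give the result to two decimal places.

-24.88 percentage points

Si in (Mg0.11Fe0.89)2Si2O6: molar mass 256.915 g/mol; 2×28.085 = 56.170 g → 21.86 wt%.
Si in SiO2: molar mass 60.083 g/mol; 1×28.085 = 28.085 g → 46.74 wt%.
Difference = 21.86 − 46.74 = -24.88 percentage points.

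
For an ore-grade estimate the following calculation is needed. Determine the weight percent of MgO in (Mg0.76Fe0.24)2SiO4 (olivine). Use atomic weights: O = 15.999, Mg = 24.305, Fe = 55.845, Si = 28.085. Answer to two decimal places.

Formula mass = 155.830 g/mol.
1.52 Mg → 1.5200 mol MgO per formula unit; M(MgO) = 40.304, so MgO mass = 61.262 g.
61.262/155.830 × 100 = 39.31 wt%.

39.31 wt%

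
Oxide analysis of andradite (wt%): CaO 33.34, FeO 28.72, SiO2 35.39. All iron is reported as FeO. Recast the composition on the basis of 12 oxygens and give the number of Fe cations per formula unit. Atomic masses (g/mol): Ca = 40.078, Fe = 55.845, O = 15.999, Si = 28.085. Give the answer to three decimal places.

2.208 Fe apfu

CaO: 33.34/56.077 = 0.59454 mol → 0.59454 mol Ca, 0.59454 mol O.
FeO: 28.72/71.844 = 0.39976 mol → 0.39976 mol Fe, 0.39976 mol O.
SiO2: 35.39/60.083 = 0.58902 mol → 0.58902 mol Si, 1.17804 mol O.
Total oxygen = 2.17234 mol. Normalization factor = 12/2.17234 = 5.52400.
Fe per 12 O = 0.39976 × 5.52400 = 2.208.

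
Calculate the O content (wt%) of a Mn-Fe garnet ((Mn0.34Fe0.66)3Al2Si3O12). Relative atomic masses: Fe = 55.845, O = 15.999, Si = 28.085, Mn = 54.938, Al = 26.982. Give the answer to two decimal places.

38.64 wt%

Molar mass of (Mn0.34Fe0.66)3Al2Si3O12: 1.02*54.938 + 1.98*55.845 + 2*26.982 + 3*28.085 + 12*15.999 = 496.817 g/mol.
Mass of O per formula unit: 12 × 15.999 = 191.988 g.
Weight fraction O = 191.988 / 496.817 = 0.3864.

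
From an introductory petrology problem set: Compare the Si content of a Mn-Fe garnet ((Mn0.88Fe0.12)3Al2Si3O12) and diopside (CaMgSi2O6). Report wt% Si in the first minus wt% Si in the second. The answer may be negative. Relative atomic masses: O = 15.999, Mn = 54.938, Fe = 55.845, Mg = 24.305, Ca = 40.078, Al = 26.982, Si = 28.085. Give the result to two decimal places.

-8.93 percentage points

Si in (Mn0.88Fe0.12)3Al2Si3O12: molar mass 495.348 g/mol; 3×28.085 = 84.255 g → 17.01 wt%.
Si in CaMgSi2O6: molar mass 216.547 g/mol; 2×28.085 = 56.170 g → 25.94 wt%.
Difference = 17.01 − 25.94 = -8.93 percentage points.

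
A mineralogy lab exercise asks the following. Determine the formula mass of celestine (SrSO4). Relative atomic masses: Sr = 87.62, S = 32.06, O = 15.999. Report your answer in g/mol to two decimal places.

Sr: 1 × 87.62 = 87.6200
S: 1 × 32.06 = 32.0600
O: 4 × 15.999 = 63.9960
Summing the contributions gives the formula mass.

183.68 g/mol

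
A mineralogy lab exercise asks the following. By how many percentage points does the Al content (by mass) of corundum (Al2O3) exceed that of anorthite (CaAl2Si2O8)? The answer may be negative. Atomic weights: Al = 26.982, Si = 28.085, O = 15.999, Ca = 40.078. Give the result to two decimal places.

M(Al2O3) = 101.961 g/mol, so wt% Al = 53.964/101.961 × 100 = 52.93%.
M(CaAl2Si2O8) = 278.204 g/mol, so wt% Al = 53.964/278.204 × 100 = 19.40%.
52.93 − 19.40 = 33.53 pp.

33.53 percentage points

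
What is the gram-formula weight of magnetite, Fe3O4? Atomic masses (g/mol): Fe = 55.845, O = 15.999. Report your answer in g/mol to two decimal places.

Fe: 3 × 55.845 = 167.5350
O: 4 × 15.999 = 63.9960
Summing the contributions gives the formula mass.

231.53 g/mol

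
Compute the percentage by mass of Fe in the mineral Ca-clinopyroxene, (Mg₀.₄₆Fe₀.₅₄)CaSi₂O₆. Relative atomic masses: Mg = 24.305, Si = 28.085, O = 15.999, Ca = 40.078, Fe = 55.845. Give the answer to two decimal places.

Formula mass = 0.46×24.305 + 0.54×55.845 + 1×40.078 + 2×28.085 + 6×15.999 = 233.579 g/mol, of which 30.156 g is Fe.
So Fe makes up 30.156/233.579 = 0.1291 of the mass, i.e. 12.91%.

12.91 wt%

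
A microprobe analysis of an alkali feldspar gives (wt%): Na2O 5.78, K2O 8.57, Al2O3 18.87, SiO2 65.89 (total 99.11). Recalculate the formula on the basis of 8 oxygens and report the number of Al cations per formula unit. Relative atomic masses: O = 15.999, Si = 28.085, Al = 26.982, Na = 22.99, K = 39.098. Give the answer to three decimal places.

1.010 Al apfu

Na2O: 5.78/61.979 = 0.09326 mol → 0.18652 mol Na, 0.09326 mol O.
K2O: 8.57/94.195 = 0.09098 mol → 0.18196 mol K, 0.09098 mol O.
Al2O3: 18.87/101.961 = 0.18507 mol → 0.37014 mol Al, 0.55521 mol O.
SiO2: 65.89/60.083 = 1.09665 mol → 1.09665 mol Si, 2.19330 mol O.
Total oxygen = 2.93275 mol. Normalization factor = 8/2.93275 = 2.72782.
Al per 8 O = 0.37014 × 2.72782 = 1.010.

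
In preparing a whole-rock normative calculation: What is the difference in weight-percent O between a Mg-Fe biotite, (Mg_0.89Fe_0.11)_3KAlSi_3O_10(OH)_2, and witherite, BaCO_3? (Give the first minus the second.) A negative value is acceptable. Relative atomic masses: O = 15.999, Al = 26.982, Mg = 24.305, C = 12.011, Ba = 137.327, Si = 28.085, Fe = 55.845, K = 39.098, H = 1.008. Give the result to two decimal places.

M((Mg_0.89Fe_0.11)_3KAlSi_3O_10(OH)_2) = 427.662 g/mol, so wt% O = 191.988/427.662 × 100 = 44.89%.
M(BaCO_3) = 197.335 g/mol, so wt% O = 47.997/197.335 × 100 = 24.32%.
44.89 − 24.32 = 20.57 pp.

20.57 percentage points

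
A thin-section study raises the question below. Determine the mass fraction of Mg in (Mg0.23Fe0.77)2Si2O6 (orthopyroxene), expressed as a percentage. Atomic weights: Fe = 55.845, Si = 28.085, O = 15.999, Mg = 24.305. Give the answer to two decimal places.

4.48 mass %

Molar mass of (Mg0.23Fe0.77)2Si2O6: 0.46*24.305 + 1.54*55.845 + 2*28.085 + 6*15.999 = 249.346 g/mol.
Mass of Mg per formula unit: 0.46 × 24.305 = 11.180 g.
Weight fraction Mg = 11.180 / 249.346 = 0.0448.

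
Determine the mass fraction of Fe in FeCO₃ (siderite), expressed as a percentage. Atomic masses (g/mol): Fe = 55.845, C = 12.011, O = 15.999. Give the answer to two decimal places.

48.20 wt%

Formula mass = 1*55.845 + 1*12.011 + 3*15.999 = 115.853 g/mol, of which 55.845 g is Fe.
So Fe makes up 55.845/115.853 = 0.4820 of the mass, i.e. 48.20%.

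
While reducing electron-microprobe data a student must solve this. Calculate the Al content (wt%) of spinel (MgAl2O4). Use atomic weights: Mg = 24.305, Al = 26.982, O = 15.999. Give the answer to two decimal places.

37.93 wt%

Molar mass of MgAl2O4: 1*24.305 + 2*26.982 + 4*15.999 = 142.265 g/mol.
Mass of Al per formula unit: 2 × 26.982 = 53.964 g.
Weight fraction Al = 53.964 / 142.265 = 0.3793.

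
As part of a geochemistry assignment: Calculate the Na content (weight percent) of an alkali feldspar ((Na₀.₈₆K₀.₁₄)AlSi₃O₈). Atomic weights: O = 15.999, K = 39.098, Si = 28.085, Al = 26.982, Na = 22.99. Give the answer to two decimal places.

7.48 weight percent

Molar mass of (Na₀.₈₆K₀.₁₄)AlSi₃O₈: 0.86*22.99 + 0.14*39.098 + 1*26.982 + 3*28.085 + 8*15.999 = 264.474 g/mol.
Mass of Na per formula unit: 0.86 × 22.99 = 19.771 g.
Weight fraction Na = 19.771 / 264.474 = 0.0748.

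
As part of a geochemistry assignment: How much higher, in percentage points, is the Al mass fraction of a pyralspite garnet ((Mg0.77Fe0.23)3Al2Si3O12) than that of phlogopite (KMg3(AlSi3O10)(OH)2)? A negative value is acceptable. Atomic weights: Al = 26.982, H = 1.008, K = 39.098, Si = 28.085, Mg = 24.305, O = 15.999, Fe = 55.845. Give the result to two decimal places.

6.23 percentage points

First mineral: 53.964 g Al in 424.885 g formula = 12.70 wt% Al.
Second mineral: 26.982 g Al in 417.254 g formula = 6.47 wt% Al.
12.70% − 6.47% gives a difference of 6.23 percentage points.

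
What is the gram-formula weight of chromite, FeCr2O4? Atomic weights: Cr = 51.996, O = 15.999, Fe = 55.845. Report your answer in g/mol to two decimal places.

223.83 g/mol

Fe: 1 × 55.845 = 55.8450
Cr: 2 × 51.996 = 103.9920
O: 4 × 15.999 = 63.9960
Summing the contributions gives the formula mass.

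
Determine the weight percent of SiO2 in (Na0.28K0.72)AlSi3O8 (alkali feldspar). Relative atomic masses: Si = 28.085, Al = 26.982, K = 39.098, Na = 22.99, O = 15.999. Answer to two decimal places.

65.83 wt%

Molar mass of (Na0.28K0.72)AlSi3O8 = 0.28·22.99 + 0.72·39.098 + 1·26.982 + 3·28.085 + 8·15.999 = 273.817 g/mol.
Each formula unit contains 3 Si, equivalent to 3/1 = 3.0000 mol SiO2.
M(SiO2) = 1×28.085 + 2×15.999 = 60.083 g/mol.
Mass of SiO2 per formula unit = 3.0000 × 60.083 = 180.249 g.
SiO2 wt% = 180.249 / 273.817 × 100 = 65.83%.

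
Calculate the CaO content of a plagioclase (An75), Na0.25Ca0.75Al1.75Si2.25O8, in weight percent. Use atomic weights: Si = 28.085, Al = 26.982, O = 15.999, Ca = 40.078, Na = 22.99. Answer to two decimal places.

Formula mass = 274.208 g/mol.
0.75 Ca → 0.7500 mol CaO per formula unit; M(CaO) = 56.077, so CaO mass = 42.058 g.
42.058/274.208 × 100 = 15.34 wt%.

15.34 wt%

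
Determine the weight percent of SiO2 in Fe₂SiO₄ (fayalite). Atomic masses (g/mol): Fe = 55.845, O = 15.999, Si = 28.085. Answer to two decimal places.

29.49 wt%

Formula mass = 203.771 g/mol.
1 Si → 1.0000 mol SiO2 per formula unit; M(SiO2) = 60.083, so SiO2 mass = 60.083 g.
60.083/203.771 × 100 = 29.49 wt%.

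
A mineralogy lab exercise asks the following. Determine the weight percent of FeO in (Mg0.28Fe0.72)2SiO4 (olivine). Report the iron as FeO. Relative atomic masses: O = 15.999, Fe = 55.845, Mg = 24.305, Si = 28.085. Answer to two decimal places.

Molar mass of (Mg0.28Fe0.72)2SiO4 = 0.56·24.305 + 1.44·55.845 + 1·28.085 + 4·15.999 = 186.109 g/mol.
Each formula unit contains 1.44 Fe, equivalent to 1.44/1 = 1.4400 mol FeO.
M(FeO) = 1×55.845 + 1×15.999 = 71.844 g/mol.
Mass of FeO per formula unit = 1.4400 × 71.844 = 103.455 g.
FeO wt% = 103.455 / 186.109 × 100 = 55.59%.

55.59 wt%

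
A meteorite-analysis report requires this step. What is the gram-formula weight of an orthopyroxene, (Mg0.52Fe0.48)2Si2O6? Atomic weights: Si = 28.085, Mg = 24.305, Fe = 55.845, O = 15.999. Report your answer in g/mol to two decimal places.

231.05 g/mol

Mg: 1.04 × 24.305 = 25.2772
Fe: 0.96 × 55.845 = 53.6112
Si: 2 × 28.085 = 56.1700
O: 6 × 15.999 = 95.9940
Summing the contributions gives the formula mass.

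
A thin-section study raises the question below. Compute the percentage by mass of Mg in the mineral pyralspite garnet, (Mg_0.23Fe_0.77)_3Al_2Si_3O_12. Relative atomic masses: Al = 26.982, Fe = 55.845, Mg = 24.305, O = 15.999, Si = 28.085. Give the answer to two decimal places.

3.52 weight percent

M((Mg_0.23Fe_0.77)_3Al_2Si_3O_12) = 475.979 g/mol.
Mg contributes 0.69 × 24.305 = 16.770 g per mole.
16.770/475.979 = 0.0352 → 3.52%.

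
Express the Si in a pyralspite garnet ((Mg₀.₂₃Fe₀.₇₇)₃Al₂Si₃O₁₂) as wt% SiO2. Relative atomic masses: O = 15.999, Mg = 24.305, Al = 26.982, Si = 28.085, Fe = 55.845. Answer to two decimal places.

Formula mass = 475.979 g/mol.
3 Si → 3.0000 mol SiO2 per formula unit; M(SiO2) = 60.083, so SiO2 mass = 180.249 g.
180.249/475.979 × 100 = 37.87 wt%.

37.87 wt%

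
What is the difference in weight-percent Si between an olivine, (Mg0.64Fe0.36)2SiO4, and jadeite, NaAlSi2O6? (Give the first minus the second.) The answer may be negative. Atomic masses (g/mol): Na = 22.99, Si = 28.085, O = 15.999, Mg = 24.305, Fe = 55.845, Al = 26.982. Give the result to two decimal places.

M((Mg0.64Fe0.36)2SiO4) = 163.400 g/mol, so wt% Si = 28.085/163.400 × 100 = 17.19%.
M(NaAlSi2O6) = 202.136 g/mol, so wt% Si = 56.170/202.136 × 100 = 27.79%.
17.19 − 27.79 = -10.60 pp.

-10.60 percentage points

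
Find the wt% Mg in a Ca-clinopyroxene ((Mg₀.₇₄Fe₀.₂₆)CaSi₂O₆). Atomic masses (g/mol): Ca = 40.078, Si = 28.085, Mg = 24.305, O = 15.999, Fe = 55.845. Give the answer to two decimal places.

8.00 weight percent

Molar mass of (Mg₀.₇₄Fe₀.₂₆)CaSi₂O₆: 0.74×24.305 + 0.26×55.845 + 1×40.078 + 2×28.085 + 6×15.999 = 224.747 g/mol.
Mass of Mg per formula unit: 0.74 × 24.305 = 17.986 g.
Weight fraction Mg = 17.986 / 224.747 = 0.0800.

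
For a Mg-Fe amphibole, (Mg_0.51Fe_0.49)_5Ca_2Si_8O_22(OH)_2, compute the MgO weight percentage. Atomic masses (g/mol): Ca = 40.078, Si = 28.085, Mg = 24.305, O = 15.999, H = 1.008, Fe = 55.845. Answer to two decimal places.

11.55 wt%

M((Mg_0.51Fe_0.49)_5Ca_2Si_8O_22(OH)_2) = 889.626 g/mol; M(MgO) = 40.304 g/mol.
Moles MgO per formula unit = 2.55 Mg ÷ 1 = 2.5500.
MgO fraction = (2.5500 × 40.304) / 889.626 = 102.775/889.626 = 0.1155.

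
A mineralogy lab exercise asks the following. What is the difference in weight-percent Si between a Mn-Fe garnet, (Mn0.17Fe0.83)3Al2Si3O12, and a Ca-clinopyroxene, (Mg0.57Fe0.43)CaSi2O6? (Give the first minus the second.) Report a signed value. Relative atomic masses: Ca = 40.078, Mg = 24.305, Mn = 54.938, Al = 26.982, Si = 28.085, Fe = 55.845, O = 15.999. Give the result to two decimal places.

Si in (Mn0.17Fe0.83)3Al2Si3O12: molar mass 497.279 g/mol; 3×28.085 = 84.255 g → 16.94 wt%.
Si in (Mg0.57Fe0.43)CaSi2O6: molar mass 230.109 g/mol; 2×28.085 = 56.170 g → 24.41 wt%.
Difference = 16.94 − 24.41 = -7.47 percentage points.

-7.47 percentage points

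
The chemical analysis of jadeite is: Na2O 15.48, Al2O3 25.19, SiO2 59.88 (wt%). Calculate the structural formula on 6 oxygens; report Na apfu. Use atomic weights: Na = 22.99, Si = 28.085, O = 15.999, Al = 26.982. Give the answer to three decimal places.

1.004 Na apfu

15.48 wt% Na2O ÷ 61.979 g/mol = 0.24976 mol, giving 0.49952 Na and 0.24976 O.
25.19 wt% Al2O3 ÷ 101.961 g/mol = 0.24706 mol, giving 0.49412 Al and 0.74118 O.
59.88 wt% SiO2 ÷ 60.083 g/mol = 0.99662 mol, giving 0.99662 Si and 1.99324 O.
Oxygen sums to 2.98418; scaling by 6/2.98418 = 2.01060 puts the formula on 6 O.
Na: 0.49952 × 2.01060 = 1.004 atoms per formula unit.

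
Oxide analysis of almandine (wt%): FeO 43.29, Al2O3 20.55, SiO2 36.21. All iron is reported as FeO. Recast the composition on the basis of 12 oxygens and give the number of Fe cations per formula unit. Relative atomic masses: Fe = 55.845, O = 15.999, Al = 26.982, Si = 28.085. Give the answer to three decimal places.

FeO (M=71.844): mol = 0.60256; Fe = 0.60256, O = 0.60256.
Al2O3 (M=101.961): mol = 0.20155; Al = 0.40310, O = 0.60465.
SiO2 (M=60.083): mol = 0.60267; Si = 0.60267, O = 1.20534.
ΣO = 2.41255; factor = 12/ΣO = 4.97399.
Fe apfu = 0.60256 × 4.97399 = 2.997.

2.997 Fe apfu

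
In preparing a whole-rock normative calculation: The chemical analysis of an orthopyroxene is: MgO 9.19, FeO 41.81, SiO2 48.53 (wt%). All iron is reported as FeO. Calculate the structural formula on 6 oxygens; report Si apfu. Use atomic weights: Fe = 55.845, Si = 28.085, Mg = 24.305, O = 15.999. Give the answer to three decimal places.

1.998 Si apfu

9.19 wt% MgO ÷ 40.304 g/mol = 0.22802 mol, giving 0.22802 Mg and 0.22802 O.
41.81 wt% FeO ÷ 71.844 g/mol = 0.58196 mol, giving 0.58196 Fe and 0.58196 O.
48.53 wt% SiO2 ÷ 60.083 g/mol = 0.80772 mol, giving 0.80772 Si and 1.61544 O.
Oxygen sums to 2.42542; scaling by 6/2.42542 = 2.47380 puts the formula on 6 O.
Si: 0.80772 × 2.47380 = 1.998 atoms per formula unit.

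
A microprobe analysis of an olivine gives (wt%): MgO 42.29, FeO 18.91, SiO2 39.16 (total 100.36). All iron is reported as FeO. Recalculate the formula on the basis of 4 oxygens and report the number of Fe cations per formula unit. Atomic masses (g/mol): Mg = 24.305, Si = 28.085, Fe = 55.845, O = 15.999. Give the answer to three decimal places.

0.402 Fe apfu

MgO (M=40.304): mol = 1.04928; Mg = 1.04928, O = 1.04928.
FeO (M=71.844): mol = 0.26321; Fe = 0.26321, O = 0.26321.
SiO2 (M=60.083): mol = 0.65177; Si = 0.65177, O = 1.30354.
ΣO = 2.61603; factor = 4/ΣO = 1.52903.
Fe apfu = 0.26321 × 1.52903 = 0.402.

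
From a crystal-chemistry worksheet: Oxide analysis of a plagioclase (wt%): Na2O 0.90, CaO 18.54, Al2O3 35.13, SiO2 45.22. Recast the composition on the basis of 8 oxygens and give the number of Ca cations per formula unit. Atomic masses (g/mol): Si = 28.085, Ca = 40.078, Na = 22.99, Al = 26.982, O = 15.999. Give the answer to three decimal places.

0.90 wt% Na2O ÷ 61.979 g/mol = 0.01452 mol, giving 0.02904 Na and 0.01452 O.
18.54 wt% CaO ÷ 56.077 g/mol = 0.33062 mol, giving 0.33062 Ca and 0.33062 O.
35.13 wt% Al2O3 ÷ 101.961 g/mol = 0.34454 mol, giving 0.68908 Al and 1.03362 O.
45.22 wt% SiO2 ÷ 60.083 g/mol = 0.75263 mol, giving 0.75263 Si and 1.50526 O.
Oxygen sums to 2.88402; scaling by 8/2.88402 = 2.77391 puts the formula on 8 O.
Ca: 0.33062 × 2.77391 = 0.917 atoms per formula unit.

0.917 Ca apfu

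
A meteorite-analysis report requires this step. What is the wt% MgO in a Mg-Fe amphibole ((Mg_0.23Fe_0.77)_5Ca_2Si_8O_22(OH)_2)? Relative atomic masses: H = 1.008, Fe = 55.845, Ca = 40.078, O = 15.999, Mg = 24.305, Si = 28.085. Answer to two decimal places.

4.96 wt%

M((Mg_0.23Fe_0.77)_5Ca_2Si_8O_22(OH)_2) = 933.782 g/mol; M(MgO) = 40.304 g/mol.
Moles MgO per formula unit = 1.15 Mg ÷ 1 = 1.1500.
MgO fraction = (1.1500 × 40.304) / 933.782 = 46.350/933.782 = 0.0496.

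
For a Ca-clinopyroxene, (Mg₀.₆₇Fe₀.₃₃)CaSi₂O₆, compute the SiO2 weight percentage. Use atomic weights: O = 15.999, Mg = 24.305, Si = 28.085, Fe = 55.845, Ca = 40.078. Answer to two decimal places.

52.95 wt%

M((Mg₀.₆₇Fe₀.₃₃)CaSi₂O₆) = 226.955 g/mol; M(SiO2) = 60.083 g/mol.
Moles SiO2 per formula unit = 2 Si ÷ 1 = 2.0000.
SiO2 fraction = (2.0000 × 60.083) / 226.955 = 120.166/226.955 = 0.5295.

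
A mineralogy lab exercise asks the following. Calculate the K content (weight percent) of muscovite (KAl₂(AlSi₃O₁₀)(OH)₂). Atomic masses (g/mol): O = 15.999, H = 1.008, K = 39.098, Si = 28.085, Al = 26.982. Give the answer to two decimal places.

M(KAl₂(AlSi₃O₁₀)(OH)₂) = 398.303 g/mol.
K contributes 1 × 39.098 = 39.098 g per mole.
39.098/398.303 = 0.0982 → 9.82%.

9.82 weight percent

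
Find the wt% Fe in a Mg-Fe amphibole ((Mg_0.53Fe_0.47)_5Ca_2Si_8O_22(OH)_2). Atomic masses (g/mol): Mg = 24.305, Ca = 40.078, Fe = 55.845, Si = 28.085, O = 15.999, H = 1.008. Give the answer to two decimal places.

Molar mass of (Mg_0.53Fe_0.47)_5Ca_2Si_8O_22(OH)_2: 2.65·24.305 + 2.35·55.845 + 2·40.078 + 8·28.085 + 24·15.999 + 2·1.008 = 886.472 g/mol.
Mass of Fe per formula unit: 2.35 × 55.845 = 131.236 g.
Weight fraction Fe = 131.236 / 886.472 = 0.1480.

14.80 wt%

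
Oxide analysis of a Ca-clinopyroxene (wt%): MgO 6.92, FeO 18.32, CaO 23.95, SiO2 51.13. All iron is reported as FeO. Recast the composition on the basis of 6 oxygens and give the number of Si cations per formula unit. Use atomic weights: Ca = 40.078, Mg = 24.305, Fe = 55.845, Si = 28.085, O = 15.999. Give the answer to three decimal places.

1.998 Si apfu

6.92 wt% MgO ÷ 40.304 g/mol = 0.17170 mol, giving 0.17170 Mg and 0.17170 O.
18.32 wt% FeO ÷ 71.844 g/mol = 0.25500 mol, giving 0.25500 Fe and 0.25500 O.
23.95 wt% CaO ÷ 56.077 g/mol = 0.42709 mol, giving 0.42709 Ca and 0.42709 O.
51.13 wt% SiO2 ÷ 60.083 g/mol = 0.85099 mol, giving 0.85099 Si and 1.70198 O.
Oxygen sums to 2.55577; scaling by 6/2.55577 = 2.34763 puts the formula on 6 O.
Si: 0.85099 × 2.34763 = 1.998 atoms per formula unit.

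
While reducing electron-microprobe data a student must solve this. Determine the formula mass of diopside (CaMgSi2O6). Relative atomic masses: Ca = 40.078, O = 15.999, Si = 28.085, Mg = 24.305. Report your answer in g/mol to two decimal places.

216.55 g/mol

Ca: 1 × 40.078 = 40.0780
Mg: 1 × 24.305 = 24.3050
Si: 2 × 28.085 = 56.1700
O: 6 × 15.999 = 95.9940
Summing the contributions gives the formula mass.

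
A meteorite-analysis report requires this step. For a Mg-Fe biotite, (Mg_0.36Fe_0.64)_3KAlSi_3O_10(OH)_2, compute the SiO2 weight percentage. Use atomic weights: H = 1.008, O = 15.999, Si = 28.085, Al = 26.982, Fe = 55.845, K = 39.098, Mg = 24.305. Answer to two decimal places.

Molar mass of (Mg_0.36Fe_0.64)_3KAlSi_3O_10(OH)_2 = 1.08*24.305 + 1.92*55.845 + 1*39.098 + 1*26.982 + 3*28.085 + 12*15.999 + 2*1.008 = 477.811 g/mol.
Each formula unit contains 3 Si, equivalent to 3/1 = 3.0000 mol SiO2.
M(SiO2) = 1×28.085 + 2×15.999 = 60.083 g/mol.
Mass of SiO2 per formula unit = 3.0000 × 60.083 = 180.249 g.
SiO2 wt% = 180.249 / 477.811 × 100 = 37.72%.

37.72 wt%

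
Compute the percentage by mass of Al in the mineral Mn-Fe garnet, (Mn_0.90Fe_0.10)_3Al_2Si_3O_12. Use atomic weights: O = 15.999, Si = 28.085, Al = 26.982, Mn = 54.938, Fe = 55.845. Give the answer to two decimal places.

Formula mass = 2.70*54.938 + 0.30*55.845 + 2*26.982 + 3*28.085 + 12*15.999 = 495.293 g/mol, of which 53.964 g is Al.
So Al makes up 53.964/495.293 = 0.1090 of the mass, i.e. 10.90%.

10.90 weight percent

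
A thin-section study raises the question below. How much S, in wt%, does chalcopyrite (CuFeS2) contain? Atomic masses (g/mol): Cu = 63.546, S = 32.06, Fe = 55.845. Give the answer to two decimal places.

34.94 wt%

Formula mass = 1×63.546 + 1×55.845 + 2×32.06 = 183.511 g/mol, of which 64.120 g is S.
So S makes up 64.120/183.511 = 0.3494 of the mass, i.e. 34.94%.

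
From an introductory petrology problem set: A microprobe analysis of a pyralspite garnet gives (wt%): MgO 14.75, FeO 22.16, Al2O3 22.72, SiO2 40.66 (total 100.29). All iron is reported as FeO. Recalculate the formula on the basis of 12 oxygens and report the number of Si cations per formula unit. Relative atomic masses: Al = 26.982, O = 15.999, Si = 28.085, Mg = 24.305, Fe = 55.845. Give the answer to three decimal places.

MgO: 14.75/40.304 = 0.36597 mol → 0.36597 mol Mg, 0.36597 mol O.
FeO: 22.16/71.844 = 0.30845 mol → 0.30845 mol Fe, 0.30845 mol O.
Al2O3: 22.72/101.961 = 0.22283 mol → 0.44566 mol Al, 0.66849 mol O.
SiO2: 40.66/60.083 = 0.67673 mol → 0.67673 mol Si, 1.35346 mol O.
Total oxygen = 2.69637 mol. Normalization factor = 12/2.69637 = 4.45043.
Si per 12 O = 0.67673 × 4.45043 = 3.012.

3.012 Si apfu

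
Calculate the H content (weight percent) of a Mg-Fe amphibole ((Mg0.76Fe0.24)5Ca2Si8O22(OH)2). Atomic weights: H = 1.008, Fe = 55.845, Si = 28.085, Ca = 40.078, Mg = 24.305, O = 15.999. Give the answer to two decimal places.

Formula mass = 3.80*24.305 + 1.20*55.845 + 2*40.078 + 8*28.085 + 24*15.999 + 2*1.008 = 850.201 g/mol, of which 2.016 g is H.
So H makes up 2.016/850.201 = 0.0024 of the mass, i.e. 0.24%.

0.24 weight percent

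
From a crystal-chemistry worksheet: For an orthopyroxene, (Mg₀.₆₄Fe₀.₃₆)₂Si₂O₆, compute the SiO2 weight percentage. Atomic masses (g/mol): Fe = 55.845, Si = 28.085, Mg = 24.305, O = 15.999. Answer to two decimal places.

Molar mass of (Mg₀.₆₄Fe₀.₃₆)₂Si₂O₆ = 1.28×24.305 + 0.72×55.845 + 2×28.085 + 6×15.999 = 223.483 g/mol.
Each formula unit contains 2 Si, equivalent to 2/1 = 2.0000 mol SiO2.
M(SiO2) = 1×28.085 + 2×15.999 = 60.083 g/mol.
Mass of SiO2 per formula unit = 2.0000 × 60.083 = 120.166 g.
SiO2 wt% = 120.166 / 223.483 × 100 = 53.77%.

53.77 wt%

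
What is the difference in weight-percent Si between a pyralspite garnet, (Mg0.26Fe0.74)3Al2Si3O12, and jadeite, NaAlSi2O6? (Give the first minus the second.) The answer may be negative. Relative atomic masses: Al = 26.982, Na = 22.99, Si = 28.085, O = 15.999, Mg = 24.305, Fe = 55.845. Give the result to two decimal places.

Si in (Mg0.26Fe0.74)3Al2Si3O12: molar mass 473.141 g/mol; 3×28.085 = 84.255 g → 17.81 wt%.
Si in NaAlSi2O6: molar mass 202.136 g/mol; 2×28.085 = 56.170 g → 27.79 wt%.
Difference = 17.81 − 27.79 = -9.98 percentage points.

-9.98 percentage points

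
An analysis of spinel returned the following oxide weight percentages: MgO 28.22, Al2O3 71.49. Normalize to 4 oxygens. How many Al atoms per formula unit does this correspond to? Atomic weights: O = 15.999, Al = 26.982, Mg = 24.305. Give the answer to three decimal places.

MgO: 28.22/40.304 = 0.70018 mol → 0.70018 mol Mg, 0.70018 mol O.
Al2O3: 71.49/101.961 = 0.70115 mol → 1.40230 mol Al, 2.10345 mol O.
Total oxygen = 2.80363 mol. Normalization factor = 4/2.80363 = 1.42672.
Al per 4 O = 1.40230 × 1.42672 = 2.001.

2.001 Al apfu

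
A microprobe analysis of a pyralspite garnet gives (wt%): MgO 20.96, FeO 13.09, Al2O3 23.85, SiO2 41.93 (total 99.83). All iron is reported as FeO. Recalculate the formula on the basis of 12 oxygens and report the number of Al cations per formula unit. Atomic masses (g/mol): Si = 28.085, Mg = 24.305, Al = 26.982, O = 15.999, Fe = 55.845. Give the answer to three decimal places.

2.005 Al apfu

MgO (M=40.304): mol = 0.52005; Mg = 0.52005, O = 0.52005.
FeO (M=71.844): mol = 0.18220; Fe = 0.18220, O = 0.18220.
Al2O3 (M=101.961): mol = 0.23391; Al = 0.46782, O = 0.70173.
SiO2 (M=60.083): mol = 0.69787; Si = 0.69787, O = 1.39574.
ΣO = 2.79972; factor = 12/ΣO = 4.28614.
Al apfu = 0.46782 × 4.28614 = 2.005.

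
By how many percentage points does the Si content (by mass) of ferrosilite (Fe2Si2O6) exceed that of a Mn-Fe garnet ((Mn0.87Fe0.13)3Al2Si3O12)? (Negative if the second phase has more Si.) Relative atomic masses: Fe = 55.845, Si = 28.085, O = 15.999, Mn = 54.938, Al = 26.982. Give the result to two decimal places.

4.28 percentage points

Si in Fe2Si2O6: molar mass 263.854 g/mol; 2×28.085 = 56.170 g → 21.29 wt%.
Si in (Mn0.87Fe0.13)3Al2Si3O12: molar mass 495.375 g/mol; 3×28.085 = 84.255 g → 17.01 wt%.
Difference = 21.29 − 17.01 = 4.28 percentage points.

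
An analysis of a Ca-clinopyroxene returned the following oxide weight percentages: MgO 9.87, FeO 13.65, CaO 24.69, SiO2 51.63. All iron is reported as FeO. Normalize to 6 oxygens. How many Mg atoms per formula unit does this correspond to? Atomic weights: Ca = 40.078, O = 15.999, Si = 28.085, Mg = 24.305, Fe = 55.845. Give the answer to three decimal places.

0.566 Mg apfu

9.87 wt% MgO ÷ 40.304 g/mol = 0.24489 mol, giving 0.24489 Mg and 0.24489 O.
13.65 wt% FeO ÷ 71.844 g/mol = 0.18999 mol, giving 0.18999 Fe and 0.18999 O.
24.69 wt% CaO ÷ 56.077 g/mol = 0.44029 mol, giving 0.44029 Ca and 0.44029 O.
51.63 wt% SiO2 ÷ 60.083 g/mol = 0.85931 mol, giving 0.85931 Si and 1.71862 O.
Oxygen sums to 2.59379; scaling by 6/2.59379 = 2.31322 puts the formula on 6 O.
Mg: 0.24489 × 2.31322 = 0.566 atoms per formula unit.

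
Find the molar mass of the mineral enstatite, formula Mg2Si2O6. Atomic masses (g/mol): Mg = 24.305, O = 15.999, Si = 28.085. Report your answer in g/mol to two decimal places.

200.77 g/mol

M = 2*24.305 + 2*28.085 + 6*15.999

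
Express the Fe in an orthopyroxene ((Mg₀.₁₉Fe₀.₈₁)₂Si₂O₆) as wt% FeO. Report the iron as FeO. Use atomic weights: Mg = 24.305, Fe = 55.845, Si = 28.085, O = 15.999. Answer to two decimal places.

46.21 wt%

Formula mass = 251.869 g/mol.
1.62 Fe → 1.6200 mol FeO per formula unit; M(FeO) = 71.844, so FeO mass = 116.387 g.
116.387/251.869 × 100 = 46.21 wt%.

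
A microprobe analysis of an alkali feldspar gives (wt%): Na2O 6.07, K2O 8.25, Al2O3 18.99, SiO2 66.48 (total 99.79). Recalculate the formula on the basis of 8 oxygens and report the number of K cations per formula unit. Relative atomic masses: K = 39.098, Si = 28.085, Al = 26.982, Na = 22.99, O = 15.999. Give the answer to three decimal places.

0.474 K apfu

Na2O: 6.07/61.979 = 0.09794 mol → 0.19588 mol Na, 0.09794 mol O.
K2O: 8.25/94.195 = 0.08758 mol → 0.17516 mol K, 0.08758 mol O.
Al2O3: 18.99/101.961 = 0.18625 mol → 0.37250 mol Al, 0.55875 mol O.
SiO2: 66.48/60.083 = 1.10647 mol → 1.10647 mol Si, 2.21294 mol O.
Total oxygen = 2.95721 mol. Normalization factor = 8/2.95721 = 2.70525.
K per 8 O = 0.17516 × 2.70525 = 0.474.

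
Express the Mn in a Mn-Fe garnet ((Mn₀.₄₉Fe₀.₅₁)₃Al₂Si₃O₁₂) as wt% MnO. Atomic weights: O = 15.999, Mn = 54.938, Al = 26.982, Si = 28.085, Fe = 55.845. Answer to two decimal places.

21.01 wt%

M((Mn₀.₄₉Fe₀.₅₁)₃Al₂Si₃O₁₂) = 496.409 g/mol; M(MnO) = 70.937 g/mol.
Moles MnO per formula unit = 1.47 Mn ÷ 1 = 1.4700.
MnO fraction = (1.4700 × 70.937) / 496.409 = 104.277/496.409 = 0.2101.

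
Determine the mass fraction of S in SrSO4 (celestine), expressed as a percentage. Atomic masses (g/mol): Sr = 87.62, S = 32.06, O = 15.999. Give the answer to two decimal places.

Molar mass of SrSO4: 1*87.62 + 1*32.06 + 4*15.999 = 183.676 g/mol.
Mass of S per formula unit: 1 × 32.06 = 32.060 g.
Weight fraction S = 32.060 / 183.676 = 0.1745.

17.45 wt%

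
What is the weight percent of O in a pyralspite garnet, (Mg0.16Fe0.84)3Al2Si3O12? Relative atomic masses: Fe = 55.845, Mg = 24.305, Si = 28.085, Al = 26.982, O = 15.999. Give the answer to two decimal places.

39.78 mass %

Formula mass = 0.48*24.305 + 2.52*55.845 + 2*26.982 + 3*28.085 + 12*15.999 = 482.603 g/mol, of which 191.988 g is O.
So O makes up 191.988/482.603 = 0.3978 of the mass, i.e. 39.78%.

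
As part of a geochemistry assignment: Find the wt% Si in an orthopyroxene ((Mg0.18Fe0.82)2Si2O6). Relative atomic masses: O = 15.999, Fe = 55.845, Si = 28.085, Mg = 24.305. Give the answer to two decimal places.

22.25 wt%

Formula mass = 0.36×24.305 + 1.64×55.845 + 2×28.085 + 6×15.999 = 252.500 g/mol, of which 56.170 g is Si.
So Si makes up 56.170/252.500 = 0.2225 of the mass, i.e. 22.25%.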